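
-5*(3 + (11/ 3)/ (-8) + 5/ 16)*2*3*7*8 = -4795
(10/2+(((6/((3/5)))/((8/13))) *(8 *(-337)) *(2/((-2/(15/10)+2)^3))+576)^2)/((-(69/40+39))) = -3484340201090/1629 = -2138944260.95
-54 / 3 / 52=-9 / 26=-0.35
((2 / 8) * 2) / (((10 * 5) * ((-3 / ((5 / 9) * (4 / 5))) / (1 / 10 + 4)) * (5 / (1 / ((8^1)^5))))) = -41 / 1105920000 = -0.00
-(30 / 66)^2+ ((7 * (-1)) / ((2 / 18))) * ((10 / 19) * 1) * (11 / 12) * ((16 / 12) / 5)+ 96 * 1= 201595 / 2299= 87.69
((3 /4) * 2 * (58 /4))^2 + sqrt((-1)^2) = 7585 /16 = 474.06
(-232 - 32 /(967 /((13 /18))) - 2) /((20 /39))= -2647723 /5802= -456.35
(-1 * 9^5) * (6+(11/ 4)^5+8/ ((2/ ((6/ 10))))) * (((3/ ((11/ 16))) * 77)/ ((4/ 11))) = -11570577915897/ 1280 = -9039513996.79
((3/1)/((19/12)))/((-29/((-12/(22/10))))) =2160/6061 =0.36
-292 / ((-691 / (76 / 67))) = 22192 / 46297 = 0.48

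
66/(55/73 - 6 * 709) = -4818/310487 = -0.02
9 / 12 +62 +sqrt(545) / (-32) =251 / 4 - sqrt(545) / 32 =62.02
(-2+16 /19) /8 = -11 /76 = -0.14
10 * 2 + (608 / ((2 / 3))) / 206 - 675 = -67009 / 103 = -650.57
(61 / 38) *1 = 61 / 38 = 1.61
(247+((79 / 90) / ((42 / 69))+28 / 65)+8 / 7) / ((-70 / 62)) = -126952967 / 573300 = -221.44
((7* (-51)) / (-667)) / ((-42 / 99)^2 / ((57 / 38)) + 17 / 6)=2332638 / 12871099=0.18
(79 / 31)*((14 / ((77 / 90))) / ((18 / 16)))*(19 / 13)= 240160 / 4433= 54.18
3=3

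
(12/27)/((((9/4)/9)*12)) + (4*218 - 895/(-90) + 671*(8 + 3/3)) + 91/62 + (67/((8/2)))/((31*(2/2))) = 23178541/3348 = 6923.10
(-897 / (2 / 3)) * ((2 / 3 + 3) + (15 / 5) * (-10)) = 70863 / 2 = 35431.50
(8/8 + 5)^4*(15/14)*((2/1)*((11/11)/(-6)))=-3240/7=-462.86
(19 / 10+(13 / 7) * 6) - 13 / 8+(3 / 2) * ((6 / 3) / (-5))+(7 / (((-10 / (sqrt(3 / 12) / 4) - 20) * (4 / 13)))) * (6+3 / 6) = 52299 / 5600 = 9.34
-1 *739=-739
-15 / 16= -0.94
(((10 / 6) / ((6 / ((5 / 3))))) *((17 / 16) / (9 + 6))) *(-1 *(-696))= 2465 / 108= 22.82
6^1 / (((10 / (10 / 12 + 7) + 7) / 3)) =846 / 389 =2.17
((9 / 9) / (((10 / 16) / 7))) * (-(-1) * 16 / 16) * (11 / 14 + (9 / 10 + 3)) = 1312 / 25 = 52.48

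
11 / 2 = 5.50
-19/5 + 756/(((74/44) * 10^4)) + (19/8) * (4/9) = -561832/208125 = -2.70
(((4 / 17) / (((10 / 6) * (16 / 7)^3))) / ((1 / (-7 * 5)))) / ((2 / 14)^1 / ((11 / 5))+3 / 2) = -554631 / 2097664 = -0.26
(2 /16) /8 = 1 /64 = 0.02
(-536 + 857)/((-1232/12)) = -963/308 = -3.13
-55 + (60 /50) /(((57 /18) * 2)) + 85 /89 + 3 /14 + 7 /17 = -107113029 /2012290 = -53.23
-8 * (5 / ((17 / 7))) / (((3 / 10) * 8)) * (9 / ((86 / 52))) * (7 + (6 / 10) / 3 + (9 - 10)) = -169260 / 731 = -231.55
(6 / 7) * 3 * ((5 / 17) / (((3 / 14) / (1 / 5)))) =12 / 17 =0.71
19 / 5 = 3.80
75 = 75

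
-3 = -3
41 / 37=1.11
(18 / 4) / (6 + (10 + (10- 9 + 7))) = 3 / 16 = 0.19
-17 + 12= -5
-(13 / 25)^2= -169 / 625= -0.27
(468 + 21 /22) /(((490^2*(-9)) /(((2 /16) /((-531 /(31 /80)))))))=106609 /5385308544000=0.00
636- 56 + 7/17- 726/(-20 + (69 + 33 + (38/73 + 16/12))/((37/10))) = 272548617/555730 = 490.43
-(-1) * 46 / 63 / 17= 46 / 1071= 0.04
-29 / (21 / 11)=-15.19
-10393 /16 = -649.56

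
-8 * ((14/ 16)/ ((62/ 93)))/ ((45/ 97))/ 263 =-0.09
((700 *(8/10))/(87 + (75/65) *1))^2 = 13249600/328329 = 40.35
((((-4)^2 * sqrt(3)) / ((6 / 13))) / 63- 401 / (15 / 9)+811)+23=104 * sqrt(3) / 189+2967 / 5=594.35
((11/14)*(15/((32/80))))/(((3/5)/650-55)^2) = 2178515625/223653430063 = 0.01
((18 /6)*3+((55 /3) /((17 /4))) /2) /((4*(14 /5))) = 2845 /2856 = 1.00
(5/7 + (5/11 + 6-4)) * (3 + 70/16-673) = -324825/154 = -2109.25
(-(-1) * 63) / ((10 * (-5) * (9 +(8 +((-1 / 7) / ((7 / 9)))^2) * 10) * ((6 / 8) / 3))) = -302526 / 5362475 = -0.06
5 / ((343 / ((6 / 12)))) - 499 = -342309 / 686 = -498.99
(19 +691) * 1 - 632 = 78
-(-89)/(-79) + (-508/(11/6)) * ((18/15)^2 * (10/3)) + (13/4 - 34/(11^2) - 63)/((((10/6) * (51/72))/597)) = -25747367231/812515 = -31688.48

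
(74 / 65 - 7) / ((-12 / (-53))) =-6731 / 260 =-25.89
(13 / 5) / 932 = 13 / 4660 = 0.00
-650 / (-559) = 50 / 43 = 1.16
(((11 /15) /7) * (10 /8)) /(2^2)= 0.03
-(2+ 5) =-7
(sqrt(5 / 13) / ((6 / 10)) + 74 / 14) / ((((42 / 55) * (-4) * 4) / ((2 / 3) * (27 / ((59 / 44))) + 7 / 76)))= -123331175 / 21092736 - 16666375 * sqrt(65) / 117516672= -6.99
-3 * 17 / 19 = -51 / 19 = -2.68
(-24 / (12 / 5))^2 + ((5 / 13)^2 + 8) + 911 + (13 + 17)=177306 / 169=1049.15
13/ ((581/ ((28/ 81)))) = 52/ 6723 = 0.01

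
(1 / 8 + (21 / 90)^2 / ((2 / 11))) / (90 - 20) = 191 / 31500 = 0.01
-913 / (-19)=913 / 19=48.05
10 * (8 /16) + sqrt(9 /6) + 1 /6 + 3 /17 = sqrt(6) /2 + 545 /102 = 6.57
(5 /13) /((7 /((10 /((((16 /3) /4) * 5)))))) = 15 /182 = 0.08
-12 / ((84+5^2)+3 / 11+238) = -33 / 955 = -0.03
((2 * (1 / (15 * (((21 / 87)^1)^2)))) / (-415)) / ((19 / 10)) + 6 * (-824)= -5730569044 / 1159095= -4944.00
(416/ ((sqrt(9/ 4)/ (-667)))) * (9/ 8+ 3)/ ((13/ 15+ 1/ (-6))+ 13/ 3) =-22891440/ 151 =-151598.94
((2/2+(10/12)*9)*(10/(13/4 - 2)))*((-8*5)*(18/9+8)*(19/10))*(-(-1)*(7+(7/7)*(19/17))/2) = -209760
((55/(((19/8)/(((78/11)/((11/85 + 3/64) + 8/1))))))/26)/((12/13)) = 707200/845101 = 0.84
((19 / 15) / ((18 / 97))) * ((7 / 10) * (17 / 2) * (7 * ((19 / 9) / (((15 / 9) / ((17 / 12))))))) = 495875737 / 972000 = 510.16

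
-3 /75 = -1 /25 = -0.04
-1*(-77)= 77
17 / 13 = 1.31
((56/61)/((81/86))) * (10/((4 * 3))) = 12040/14823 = 0.81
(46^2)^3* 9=85268672064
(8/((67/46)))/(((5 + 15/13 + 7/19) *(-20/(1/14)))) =-0.00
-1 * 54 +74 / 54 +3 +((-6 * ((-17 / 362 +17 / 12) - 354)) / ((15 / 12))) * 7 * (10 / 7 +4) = 1570440776 / 24435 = 64270.14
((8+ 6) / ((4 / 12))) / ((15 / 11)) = 30.80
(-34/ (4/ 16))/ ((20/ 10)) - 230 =-298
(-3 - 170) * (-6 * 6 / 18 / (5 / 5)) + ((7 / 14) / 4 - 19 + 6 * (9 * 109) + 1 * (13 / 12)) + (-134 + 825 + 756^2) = 13882589 / 24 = 578441.21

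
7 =7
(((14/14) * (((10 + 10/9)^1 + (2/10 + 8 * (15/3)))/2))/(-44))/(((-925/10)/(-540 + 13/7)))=-8698003/2564100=-3.39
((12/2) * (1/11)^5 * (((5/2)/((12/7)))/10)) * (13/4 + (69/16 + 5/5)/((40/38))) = 3717/82458112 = 0.00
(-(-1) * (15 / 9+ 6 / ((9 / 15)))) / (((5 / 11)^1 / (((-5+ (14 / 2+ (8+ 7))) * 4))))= 5236 / 3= 1745.33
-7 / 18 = -0.39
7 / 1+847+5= 859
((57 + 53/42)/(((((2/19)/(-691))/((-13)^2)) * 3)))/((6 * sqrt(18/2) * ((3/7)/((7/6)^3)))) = -1862286274121/419904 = -4435028.66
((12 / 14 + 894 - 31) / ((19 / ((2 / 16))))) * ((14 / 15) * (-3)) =-6047 / 380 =-15.91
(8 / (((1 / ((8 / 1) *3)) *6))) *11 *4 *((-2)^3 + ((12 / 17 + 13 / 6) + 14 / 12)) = -284416 / 51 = -5576.78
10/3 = 3.33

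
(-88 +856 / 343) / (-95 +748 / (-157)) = 0.86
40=40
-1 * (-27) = 27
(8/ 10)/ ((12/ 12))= 4/ 5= 0.80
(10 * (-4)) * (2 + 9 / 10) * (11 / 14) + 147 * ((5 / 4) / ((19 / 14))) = 11771 / 266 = 44.25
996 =996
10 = 10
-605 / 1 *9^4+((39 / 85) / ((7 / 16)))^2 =-1405268215749 / 354025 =-3969403.90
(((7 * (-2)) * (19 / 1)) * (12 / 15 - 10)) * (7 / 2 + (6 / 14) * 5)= 69046 / 5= 13809.20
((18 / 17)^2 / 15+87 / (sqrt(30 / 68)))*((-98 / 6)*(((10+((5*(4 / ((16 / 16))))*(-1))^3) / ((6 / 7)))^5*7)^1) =16239041160393140477500 / 27+34024850991313727585481875*sqrt(510) / 729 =1054633435218386530876089.00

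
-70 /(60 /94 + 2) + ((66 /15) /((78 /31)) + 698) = 8139187 /12090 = 673.22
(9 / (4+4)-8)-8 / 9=-559 / 72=-7.76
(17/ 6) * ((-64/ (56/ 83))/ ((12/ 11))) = -15521/ 63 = -246.37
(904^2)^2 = 667841990656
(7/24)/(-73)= -7/1752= -0.00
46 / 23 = 2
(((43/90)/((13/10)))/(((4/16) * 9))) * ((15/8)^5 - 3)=9475351/2875392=3.30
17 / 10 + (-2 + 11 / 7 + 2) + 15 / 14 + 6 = 362 / 35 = 10.34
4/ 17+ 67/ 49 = 1335/ 833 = 1.60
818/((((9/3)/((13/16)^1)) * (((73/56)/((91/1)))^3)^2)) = 11640005600891268138696704/454002678867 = 25638627573607.79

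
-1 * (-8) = 8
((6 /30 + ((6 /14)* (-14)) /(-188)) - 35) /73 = -16341 /34310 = -0.48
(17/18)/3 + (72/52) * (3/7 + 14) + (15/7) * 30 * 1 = 415619/4914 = 84.58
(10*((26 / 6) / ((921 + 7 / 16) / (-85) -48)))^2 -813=-812.46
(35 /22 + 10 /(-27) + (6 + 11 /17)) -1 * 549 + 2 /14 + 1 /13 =-497054345 /918918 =-540.91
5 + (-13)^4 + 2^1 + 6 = 28574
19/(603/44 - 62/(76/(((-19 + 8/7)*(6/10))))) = 0.85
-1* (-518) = 518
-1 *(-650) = 650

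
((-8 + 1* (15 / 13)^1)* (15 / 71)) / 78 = -445 / 23998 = -0.02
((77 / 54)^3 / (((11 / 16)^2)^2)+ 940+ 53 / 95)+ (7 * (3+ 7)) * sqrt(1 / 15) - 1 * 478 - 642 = -3423960791 / 20568735+ 14 * sqrt(15) / 3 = -148.39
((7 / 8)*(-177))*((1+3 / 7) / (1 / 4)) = -885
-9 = -9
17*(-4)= -68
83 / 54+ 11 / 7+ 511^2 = 98704913 / 378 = 261124.11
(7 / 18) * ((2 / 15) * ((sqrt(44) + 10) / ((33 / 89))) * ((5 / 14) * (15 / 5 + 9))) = 356 * sqrt(11) / 297 + 1780 / 297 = 9.97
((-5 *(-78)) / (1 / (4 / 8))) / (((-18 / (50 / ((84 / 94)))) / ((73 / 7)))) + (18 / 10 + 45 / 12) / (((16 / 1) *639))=-63336254561 / 10019520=-6321.29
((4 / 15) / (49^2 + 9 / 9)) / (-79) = -2 / 1423185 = -0.00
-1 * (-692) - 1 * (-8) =700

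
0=0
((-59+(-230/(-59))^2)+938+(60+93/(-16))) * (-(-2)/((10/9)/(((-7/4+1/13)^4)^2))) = 1560288415974580130161779/14887465201439866880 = 104805.51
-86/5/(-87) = 86/435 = 0.20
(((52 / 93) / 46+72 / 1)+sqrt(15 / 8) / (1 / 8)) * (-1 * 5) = -770170 / 2139 - 10 * sqrt(30) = -414.83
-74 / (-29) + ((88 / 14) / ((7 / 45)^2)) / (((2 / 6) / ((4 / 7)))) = 31184474 / 69629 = 447.87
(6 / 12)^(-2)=4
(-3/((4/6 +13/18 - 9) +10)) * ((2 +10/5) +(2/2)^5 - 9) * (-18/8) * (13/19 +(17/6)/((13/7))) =-265275/10621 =-24.98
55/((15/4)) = 44/3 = 14.67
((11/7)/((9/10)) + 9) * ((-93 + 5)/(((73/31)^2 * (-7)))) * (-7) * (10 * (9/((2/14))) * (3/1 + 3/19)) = -34351521600/101251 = -339270.94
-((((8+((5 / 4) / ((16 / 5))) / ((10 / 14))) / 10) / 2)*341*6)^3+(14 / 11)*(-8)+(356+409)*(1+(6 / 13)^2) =-325737436028323002319 / 487325696000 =-668418346.71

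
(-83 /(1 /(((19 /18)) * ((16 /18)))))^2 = 39790864 /6561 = 6064.76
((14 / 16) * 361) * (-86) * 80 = -2173220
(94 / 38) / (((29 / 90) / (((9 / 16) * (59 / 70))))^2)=1073425527 / 200440576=5.36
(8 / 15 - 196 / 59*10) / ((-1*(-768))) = -113 / 2655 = -0.04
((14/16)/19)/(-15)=-7/2280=-0.00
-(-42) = 42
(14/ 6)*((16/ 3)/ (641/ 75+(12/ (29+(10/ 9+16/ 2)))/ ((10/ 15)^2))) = 120050/ 89283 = 1.34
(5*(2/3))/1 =10/3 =3.33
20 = 20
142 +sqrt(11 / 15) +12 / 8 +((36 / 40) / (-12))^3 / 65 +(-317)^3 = -31854868.64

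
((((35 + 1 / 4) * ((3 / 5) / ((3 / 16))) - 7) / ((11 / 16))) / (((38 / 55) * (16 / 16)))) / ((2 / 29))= 61364 / 19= 3229.68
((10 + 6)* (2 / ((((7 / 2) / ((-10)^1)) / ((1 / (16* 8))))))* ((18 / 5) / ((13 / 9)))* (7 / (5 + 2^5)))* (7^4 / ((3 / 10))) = -1296540 / 481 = -2695.51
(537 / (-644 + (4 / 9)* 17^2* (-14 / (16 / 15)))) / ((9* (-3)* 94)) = 179 / 1971039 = 0.00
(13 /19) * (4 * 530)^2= 58427200 /19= 3075115.79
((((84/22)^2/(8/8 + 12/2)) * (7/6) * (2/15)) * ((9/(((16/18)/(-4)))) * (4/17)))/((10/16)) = -254016/51425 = -4.94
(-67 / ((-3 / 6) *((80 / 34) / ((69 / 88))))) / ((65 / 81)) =6365871 / 114400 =55.65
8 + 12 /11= 100 /11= 9.09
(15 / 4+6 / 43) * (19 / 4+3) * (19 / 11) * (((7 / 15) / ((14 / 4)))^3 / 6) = 131347 / 6385500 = 0.02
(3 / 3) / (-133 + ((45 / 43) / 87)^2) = -1555009 / 206815972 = -0.01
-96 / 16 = -6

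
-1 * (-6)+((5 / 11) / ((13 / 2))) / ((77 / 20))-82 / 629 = 40778412 / 6925919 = 5.89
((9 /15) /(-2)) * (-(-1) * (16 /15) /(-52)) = 2 /325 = 0.01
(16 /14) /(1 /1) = 8 /7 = 1.14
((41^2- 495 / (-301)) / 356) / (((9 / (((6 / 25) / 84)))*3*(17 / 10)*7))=126619 / 3012556995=0.00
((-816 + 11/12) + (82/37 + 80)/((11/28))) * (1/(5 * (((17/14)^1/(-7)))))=28995799/41514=698.46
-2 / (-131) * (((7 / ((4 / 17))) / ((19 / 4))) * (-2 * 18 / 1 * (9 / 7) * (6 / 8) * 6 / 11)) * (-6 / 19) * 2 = 594864 / 520201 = 1.14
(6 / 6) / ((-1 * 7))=-1 / 7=-0.14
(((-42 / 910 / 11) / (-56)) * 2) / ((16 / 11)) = 3 / 29120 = 0.00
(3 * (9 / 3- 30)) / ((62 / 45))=-58.79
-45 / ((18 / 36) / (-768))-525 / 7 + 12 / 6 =69047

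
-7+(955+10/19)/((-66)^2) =-561193/82764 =-6.78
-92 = -92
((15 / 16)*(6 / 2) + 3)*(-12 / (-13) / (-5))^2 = 837 / 4225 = 0.20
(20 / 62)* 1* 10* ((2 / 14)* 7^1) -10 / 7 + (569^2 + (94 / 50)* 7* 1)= 1756484568 / 5425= 323775.96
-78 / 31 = -2.52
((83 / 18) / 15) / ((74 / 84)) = 581 / 1665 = 0.35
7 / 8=0.88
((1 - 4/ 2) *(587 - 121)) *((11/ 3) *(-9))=15378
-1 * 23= -23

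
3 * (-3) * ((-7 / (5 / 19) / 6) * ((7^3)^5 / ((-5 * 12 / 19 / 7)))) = -83979615549381727 / 200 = -419898077746908.64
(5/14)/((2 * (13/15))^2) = 1125/9464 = 0.12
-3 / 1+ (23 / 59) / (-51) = -9050 / 3009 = -3.01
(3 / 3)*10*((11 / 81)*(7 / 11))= 70 / 81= 0.86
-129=-129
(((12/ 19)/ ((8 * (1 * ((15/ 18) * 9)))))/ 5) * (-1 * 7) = -7/ 475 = -0.01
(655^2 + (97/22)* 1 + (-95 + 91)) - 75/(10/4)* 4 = 9435919/22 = 428905.41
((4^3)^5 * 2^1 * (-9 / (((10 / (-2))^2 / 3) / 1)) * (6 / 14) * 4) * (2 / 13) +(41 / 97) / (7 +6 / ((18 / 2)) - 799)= -320447819192485137 / 523882450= -611678858.86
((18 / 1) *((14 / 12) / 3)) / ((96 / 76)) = 133 / 24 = 5.54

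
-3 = -3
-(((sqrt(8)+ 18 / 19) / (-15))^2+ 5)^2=-167560522417 / 6597500625 - 6549392*sqrt(2) / 38581875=-25.64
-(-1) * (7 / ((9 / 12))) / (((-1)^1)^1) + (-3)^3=-109 / 3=-36.33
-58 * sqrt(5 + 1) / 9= -58 * sqrt(6) / 9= -15.79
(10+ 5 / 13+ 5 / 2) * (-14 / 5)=-469 / 13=-36.08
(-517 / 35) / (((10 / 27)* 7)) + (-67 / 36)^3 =-694070227 / 57153600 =-12.14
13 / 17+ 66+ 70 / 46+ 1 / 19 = 507691 / 7429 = 68.34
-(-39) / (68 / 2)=39 / 34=1.15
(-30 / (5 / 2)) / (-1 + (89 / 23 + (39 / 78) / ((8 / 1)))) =-4.09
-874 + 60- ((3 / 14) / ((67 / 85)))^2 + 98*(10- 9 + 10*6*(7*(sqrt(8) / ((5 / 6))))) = -630033329 / 879844 + 98784*sqrt(2) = 138985.60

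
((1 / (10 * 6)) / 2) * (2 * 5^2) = 0.42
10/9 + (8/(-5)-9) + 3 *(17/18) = -599/90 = -6.66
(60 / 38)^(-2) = 0.40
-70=-70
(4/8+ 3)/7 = 1/2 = 0.50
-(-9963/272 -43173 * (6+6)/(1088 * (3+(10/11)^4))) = 8946774/53923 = 165.92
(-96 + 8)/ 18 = -44/ 9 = -4.89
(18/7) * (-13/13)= -18/7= -2.57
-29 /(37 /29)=-22.73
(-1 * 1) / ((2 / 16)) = -8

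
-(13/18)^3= -0.38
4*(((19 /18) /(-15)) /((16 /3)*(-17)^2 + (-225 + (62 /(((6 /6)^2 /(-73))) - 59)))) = 19 /220635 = 0.00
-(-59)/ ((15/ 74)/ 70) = 61124/ 3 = 20374.67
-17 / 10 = -1.70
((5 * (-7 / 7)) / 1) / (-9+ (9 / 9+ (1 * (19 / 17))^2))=1445 / 1951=0.74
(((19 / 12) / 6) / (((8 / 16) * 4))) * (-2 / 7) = -19 / 504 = -0.04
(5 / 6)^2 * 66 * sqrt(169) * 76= 135850 / 3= 45283.33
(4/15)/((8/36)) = 6/5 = 1.20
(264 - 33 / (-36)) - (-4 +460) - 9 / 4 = -580 / 3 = -193.33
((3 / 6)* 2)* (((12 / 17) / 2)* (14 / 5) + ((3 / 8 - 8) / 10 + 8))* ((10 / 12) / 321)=1243 / 58208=0.02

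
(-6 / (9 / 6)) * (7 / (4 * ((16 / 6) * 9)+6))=-14 / 51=-0.27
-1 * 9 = -9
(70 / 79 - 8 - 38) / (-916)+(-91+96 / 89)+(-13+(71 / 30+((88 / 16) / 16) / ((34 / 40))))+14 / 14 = -325507400833 / 3284601960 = -99.10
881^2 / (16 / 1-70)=-776161 / 54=-14373.35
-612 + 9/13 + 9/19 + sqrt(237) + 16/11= -1655684/2717 + sqrt(237)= -593.98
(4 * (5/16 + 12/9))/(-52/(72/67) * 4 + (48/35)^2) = -290325/8452856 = -0.03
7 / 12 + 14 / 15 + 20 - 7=871 / 60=14.52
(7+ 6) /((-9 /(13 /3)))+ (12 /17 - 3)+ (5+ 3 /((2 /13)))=14639 /918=15.95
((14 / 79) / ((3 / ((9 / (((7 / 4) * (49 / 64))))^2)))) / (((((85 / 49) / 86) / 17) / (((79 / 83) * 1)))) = 304349184 / 142345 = 2138.11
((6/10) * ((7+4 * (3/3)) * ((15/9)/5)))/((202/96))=528/505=1.05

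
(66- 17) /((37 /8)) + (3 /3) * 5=577 /37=15.59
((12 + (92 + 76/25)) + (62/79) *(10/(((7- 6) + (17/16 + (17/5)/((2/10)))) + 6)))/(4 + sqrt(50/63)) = 10712646504/379356025- 127531506 *sqrt(14)/75871205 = 21.95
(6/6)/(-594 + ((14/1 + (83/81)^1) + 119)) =-81/37258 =-0.00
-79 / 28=-2.82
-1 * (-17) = 17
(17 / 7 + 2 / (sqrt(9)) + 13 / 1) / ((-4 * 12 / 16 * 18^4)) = -169 / 3306744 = -0.00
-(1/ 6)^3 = -1/ 216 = -0.00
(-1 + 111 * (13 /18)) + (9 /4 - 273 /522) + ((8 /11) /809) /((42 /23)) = 584540305 /7225988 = 80.89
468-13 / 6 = 2795 / 6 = 465.83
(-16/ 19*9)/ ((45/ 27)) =-432/ 95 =-4.55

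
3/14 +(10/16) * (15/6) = 199/112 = 1.78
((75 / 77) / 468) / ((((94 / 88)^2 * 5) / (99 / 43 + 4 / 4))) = 31240 / 25931451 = 0.00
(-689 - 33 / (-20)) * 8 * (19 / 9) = -522386 / 45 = -11608.58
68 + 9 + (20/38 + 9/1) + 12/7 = 11736/133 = 88.24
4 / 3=1.33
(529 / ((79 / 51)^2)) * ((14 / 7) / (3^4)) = 305762 / 56169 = 5.44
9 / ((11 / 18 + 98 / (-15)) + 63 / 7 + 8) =0.81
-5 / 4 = -1.25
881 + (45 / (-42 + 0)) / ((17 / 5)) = 209603 / 238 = 880.68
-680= -680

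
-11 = -11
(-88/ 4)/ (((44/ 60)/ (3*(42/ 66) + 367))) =-121740/ 11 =-11067.27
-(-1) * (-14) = -14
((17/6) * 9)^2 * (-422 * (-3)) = 1646433/2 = 823216.50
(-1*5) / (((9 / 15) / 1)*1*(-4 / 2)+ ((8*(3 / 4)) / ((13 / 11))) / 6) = 325 / 23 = 14.13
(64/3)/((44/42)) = 224/11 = 20.36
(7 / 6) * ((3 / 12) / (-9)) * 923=-6461 / 216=-29.91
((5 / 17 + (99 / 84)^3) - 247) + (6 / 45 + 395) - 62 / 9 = 2404388509 / 16793280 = 143.18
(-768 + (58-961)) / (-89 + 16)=1671 / 73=22.89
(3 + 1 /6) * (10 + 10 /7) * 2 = 1520 /21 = 72.38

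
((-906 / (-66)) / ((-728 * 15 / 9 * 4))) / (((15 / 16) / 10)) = -151 / 5005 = -0.03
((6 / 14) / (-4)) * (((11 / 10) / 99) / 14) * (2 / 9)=-1 / 52920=-0.00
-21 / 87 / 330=-7 / 9570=-0.00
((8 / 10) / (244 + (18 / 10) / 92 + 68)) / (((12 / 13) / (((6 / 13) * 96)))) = 0.12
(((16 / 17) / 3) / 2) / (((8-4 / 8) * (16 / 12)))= 4 / 255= 0.02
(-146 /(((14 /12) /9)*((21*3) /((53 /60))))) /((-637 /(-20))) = -15476 /31213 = -0.50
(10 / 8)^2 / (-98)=-25 / 1568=-0.02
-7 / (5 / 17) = -119 / 5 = -23.80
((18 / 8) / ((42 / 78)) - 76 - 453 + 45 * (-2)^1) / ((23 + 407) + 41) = -17215 / 13188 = -1.31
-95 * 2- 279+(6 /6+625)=157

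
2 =2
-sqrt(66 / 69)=-0.98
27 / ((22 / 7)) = 189 / 22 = 8.59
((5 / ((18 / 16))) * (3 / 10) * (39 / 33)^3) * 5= 43940 / 3993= 11.00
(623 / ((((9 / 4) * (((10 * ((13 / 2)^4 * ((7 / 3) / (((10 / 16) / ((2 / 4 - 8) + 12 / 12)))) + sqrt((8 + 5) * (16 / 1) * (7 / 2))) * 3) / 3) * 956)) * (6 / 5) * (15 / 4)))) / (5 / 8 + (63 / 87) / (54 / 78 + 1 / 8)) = -1403551516640 / 14273229481909219251 - 280812800 * sqrt(182) / 61850661088273283421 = -0.00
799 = 799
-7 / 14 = -0.50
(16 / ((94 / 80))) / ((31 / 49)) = 21.52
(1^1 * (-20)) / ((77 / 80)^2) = -128000 / 5929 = -21.59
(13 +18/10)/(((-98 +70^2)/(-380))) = -2812/2401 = -1.17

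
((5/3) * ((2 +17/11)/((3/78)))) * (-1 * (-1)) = 1690/11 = 153.64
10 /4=5 /2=2.50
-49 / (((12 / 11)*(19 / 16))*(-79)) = 2156 / 4503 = 0.48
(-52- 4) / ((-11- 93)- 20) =14 / 31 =0.45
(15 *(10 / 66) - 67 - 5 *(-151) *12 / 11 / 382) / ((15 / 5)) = -131462 / 6303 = -20.86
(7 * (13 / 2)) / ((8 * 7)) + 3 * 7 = 349 / 16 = 21.81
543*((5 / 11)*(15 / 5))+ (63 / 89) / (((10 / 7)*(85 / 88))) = 308298069 / 416075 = 740.97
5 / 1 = 5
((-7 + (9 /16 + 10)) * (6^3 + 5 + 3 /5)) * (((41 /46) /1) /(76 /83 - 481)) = -53729967 /36659240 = -1.47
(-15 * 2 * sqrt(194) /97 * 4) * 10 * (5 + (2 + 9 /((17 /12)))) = -272400 * sqrt(194) /1649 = -2300.84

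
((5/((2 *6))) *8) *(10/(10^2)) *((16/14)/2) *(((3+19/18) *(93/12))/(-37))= -2263/13986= -0.16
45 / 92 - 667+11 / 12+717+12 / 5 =53.81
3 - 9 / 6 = 3 / 2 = 1.50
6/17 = 0.35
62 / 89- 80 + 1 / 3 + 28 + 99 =12824 / 267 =48.03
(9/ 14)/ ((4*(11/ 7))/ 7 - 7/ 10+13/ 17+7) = 5355/ 66329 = 0.08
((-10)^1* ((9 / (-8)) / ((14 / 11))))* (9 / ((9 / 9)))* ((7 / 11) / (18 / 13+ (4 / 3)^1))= 15795 / 848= 18.63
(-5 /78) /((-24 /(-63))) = -35 /208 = -0.17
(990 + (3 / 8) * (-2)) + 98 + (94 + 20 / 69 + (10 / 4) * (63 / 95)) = 6204689 / 5244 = 1183.20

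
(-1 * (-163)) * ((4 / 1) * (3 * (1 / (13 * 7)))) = 1956 / 91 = 21.49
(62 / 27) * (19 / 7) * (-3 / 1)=-18.70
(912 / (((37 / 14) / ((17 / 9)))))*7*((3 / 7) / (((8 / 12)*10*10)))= 29.33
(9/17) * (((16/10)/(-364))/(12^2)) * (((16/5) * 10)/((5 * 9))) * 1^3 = -4/348075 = -0.00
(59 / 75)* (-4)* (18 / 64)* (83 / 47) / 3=-4897 / 9400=-0.52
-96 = -96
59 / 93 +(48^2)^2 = 493682747 / 93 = 5308416.63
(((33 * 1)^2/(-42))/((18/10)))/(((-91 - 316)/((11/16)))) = 605/24864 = 0.02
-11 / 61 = -0.18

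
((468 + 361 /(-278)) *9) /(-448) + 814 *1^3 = 100211129 /124544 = 804.62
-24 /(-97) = 24 /97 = 0.25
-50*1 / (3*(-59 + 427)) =-25 / 552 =-0.05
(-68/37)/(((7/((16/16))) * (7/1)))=-68/1813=-0.04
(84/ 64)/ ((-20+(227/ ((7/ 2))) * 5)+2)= 147/ 34304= 0.00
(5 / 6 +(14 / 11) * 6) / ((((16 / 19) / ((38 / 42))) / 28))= 201799 / 792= 254.80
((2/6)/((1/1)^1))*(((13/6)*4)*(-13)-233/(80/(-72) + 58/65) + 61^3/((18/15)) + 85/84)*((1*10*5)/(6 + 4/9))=12774992925/25984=491648.43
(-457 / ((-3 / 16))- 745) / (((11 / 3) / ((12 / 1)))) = 5538.55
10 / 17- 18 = -296 / 17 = -17.41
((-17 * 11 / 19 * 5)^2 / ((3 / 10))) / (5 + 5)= 874225 / 1083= 807.23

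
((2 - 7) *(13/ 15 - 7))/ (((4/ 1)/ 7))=161/ 3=53.67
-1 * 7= -7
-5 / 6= -0.83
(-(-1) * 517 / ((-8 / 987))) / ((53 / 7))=-3571953 / 424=-8424.42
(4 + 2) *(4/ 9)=8/ 3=2.67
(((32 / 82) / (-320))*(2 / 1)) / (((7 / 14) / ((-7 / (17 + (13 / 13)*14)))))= 7 / 6355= 0.00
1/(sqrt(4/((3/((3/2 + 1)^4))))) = 2 * sqrt(3)/25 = 0.14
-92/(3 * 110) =-46/165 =-0.28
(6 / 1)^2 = 36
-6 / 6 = -1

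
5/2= 2.50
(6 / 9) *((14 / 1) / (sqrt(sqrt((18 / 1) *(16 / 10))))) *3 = 14 *sqrt(3) *5^(1 / 4) / 3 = 12.09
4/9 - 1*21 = -185/9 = -20.56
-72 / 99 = -8 / 11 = -0.73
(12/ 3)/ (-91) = -4/ 91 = -0.04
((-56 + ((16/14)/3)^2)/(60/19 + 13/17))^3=-503624204815353043456/174439813247898723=-2887.09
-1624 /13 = -124.92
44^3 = 85184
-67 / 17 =-3.94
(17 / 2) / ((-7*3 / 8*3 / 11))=-748 / 63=-11.87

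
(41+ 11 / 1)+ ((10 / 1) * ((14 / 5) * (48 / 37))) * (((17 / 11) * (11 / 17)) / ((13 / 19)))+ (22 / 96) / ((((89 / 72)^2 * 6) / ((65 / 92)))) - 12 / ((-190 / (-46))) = 102.20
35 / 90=7 / 18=0.39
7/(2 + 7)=7/9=0.78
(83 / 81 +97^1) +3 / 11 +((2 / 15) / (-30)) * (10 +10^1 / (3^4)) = 3939431 / 40095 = 98.25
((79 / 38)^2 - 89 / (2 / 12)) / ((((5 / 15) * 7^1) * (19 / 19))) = -227.00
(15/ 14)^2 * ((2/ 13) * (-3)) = -0.53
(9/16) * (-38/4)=-171/32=-5.34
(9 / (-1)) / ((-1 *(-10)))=-9 / 10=-0.90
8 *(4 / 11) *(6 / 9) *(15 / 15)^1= 64 / 33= 1.94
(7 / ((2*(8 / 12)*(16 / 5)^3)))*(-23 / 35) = -1725 / 16384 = -0.11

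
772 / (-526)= -386 / 263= -1.47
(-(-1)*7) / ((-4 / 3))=-5.25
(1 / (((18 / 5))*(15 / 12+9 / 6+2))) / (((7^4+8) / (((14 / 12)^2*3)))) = 245 / 2471634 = 0.00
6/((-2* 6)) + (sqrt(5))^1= -1/2 + sqrt(5)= 1.74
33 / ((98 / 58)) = 957 / 49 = 19.53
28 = 28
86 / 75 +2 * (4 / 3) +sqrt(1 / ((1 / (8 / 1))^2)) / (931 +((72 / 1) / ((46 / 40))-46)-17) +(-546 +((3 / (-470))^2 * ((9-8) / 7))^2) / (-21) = 8012674521715861769 / 268683970488990000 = 29.82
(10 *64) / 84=160 / 21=7.62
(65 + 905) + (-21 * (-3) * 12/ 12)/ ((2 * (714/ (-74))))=32869/ 34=966.74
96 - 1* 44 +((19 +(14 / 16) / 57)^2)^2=5655219179475073 / 43237380096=130794.68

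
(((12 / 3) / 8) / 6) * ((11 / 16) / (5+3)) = 11 / 1536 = 0.01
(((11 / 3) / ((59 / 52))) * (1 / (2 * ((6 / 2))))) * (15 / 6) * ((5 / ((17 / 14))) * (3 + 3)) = 33.27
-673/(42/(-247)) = 166231/42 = 3957.88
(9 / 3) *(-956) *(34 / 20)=-24378 / 5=-4875.60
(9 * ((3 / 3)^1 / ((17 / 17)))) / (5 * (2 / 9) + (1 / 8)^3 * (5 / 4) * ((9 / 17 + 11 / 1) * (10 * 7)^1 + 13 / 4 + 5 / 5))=11280384 / 3875245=2.91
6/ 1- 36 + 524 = 494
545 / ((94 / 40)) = 10900 / 47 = 231.91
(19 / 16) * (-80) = -95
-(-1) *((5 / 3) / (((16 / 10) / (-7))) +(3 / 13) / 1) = -2203 / 312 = -7.06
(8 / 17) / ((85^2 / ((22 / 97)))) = 176 / 11914025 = 0.00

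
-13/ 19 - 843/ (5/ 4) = -64133/ 95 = -675.08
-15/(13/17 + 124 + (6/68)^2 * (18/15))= -14450/120199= -0.12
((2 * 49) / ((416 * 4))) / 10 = 49 / 8320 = 0.01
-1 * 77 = -77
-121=-121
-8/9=-0.89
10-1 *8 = 2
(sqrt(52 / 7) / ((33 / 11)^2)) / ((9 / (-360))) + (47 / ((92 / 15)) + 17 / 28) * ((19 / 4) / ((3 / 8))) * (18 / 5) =303582 / 805 - 80 * sqrt(91) / 63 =365.01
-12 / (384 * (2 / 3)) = -3 / 64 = -0.05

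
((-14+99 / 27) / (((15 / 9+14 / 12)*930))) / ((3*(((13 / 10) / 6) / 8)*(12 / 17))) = -8 / 117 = -0.07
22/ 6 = 11/ 3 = 3.67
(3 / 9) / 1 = 1 / 3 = 0.33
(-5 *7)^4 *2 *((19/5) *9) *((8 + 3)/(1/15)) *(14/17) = 237104752500/17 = 13947338382.35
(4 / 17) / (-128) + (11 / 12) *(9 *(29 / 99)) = 3941 / 1632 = 2.41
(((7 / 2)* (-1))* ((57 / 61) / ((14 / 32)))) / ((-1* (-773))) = -456 / 47153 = -0.01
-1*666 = -666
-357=-357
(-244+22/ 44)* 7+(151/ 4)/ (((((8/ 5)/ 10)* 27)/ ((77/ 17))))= -12227173/ 7344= -1664.92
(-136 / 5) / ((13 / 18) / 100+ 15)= -2880 / 1589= -1.81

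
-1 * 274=-274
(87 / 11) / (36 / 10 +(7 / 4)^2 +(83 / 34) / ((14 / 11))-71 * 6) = -276080 / 14570721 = -0.02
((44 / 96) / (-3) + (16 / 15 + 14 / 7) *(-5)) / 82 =-1115 / 5904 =-0.19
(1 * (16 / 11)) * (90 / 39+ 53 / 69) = 44144 / 9867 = 4.47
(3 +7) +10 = 20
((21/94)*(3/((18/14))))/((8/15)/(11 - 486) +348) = 349125/233072248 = 0.00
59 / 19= 3.11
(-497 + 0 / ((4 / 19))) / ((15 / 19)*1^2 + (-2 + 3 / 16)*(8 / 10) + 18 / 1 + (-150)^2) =-188860 / 8556589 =-0.02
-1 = -1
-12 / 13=-0.92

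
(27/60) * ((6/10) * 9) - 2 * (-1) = 443/100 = 4.43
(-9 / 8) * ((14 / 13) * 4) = -63 / 13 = -4.85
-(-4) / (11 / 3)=12 / 11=1.09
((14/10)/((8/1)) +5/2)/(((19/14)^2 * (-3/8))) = -20972/5415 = -3.87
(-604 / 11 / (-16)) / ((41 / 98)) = 8.20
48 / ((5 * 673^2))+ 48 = 108703008 / 2264645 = 48.00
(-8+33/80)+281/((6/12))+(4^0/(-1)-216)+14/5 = 340.21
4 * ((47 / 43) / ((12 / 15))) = 235 / 43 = 5.47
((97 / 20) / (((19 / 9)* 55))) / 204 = 291 / 1421200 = 0.00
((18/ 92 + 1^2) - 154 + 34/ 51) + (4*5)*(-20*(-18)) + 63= 981299/ 138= 7110.86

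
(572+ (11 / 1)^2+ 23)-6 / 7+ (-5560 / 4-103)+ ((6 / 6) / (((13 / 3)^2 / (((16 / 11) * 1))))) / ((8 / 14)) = -10120491 / 13013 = -777.72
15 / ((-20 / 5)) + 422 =1673 / 4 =418.25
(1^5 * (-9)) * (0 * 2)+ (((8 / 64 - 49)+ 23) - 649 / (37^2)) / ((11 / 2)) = -288575 / 60236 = -4.79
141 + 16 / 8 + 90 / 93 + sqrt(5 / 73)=sqrt(365) / 73 + 4463 / 31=144.23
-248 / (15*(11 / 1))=-248 / 165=-1.50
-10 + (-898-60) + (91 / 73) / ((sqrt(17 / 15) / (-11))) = -968-1001 * sqrt(255) / 1241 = -980.88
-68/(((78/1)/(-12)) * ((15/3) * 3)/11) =1496/195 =7.67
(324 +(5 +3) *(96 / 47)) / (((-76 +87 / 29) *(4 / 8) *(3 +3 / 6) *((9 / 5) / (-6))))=213280 / 24017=8.88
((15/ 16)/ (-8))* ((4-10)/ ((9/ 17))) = 85/ 64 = 1.33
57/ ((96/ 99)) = 58.78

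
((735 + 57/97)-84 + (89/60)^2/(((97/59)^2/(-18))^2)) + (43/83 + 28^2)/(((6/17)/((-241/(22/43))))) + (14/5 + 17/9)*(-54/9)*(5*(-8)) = -12671680327419350947/12124085032950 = -1045165.91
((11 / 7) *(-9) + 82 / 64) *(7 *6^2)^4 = -51867749304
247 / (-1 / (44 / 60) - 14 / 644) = -124982 / 701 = -178.29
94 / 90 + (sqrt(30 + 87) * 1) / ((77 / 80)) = 47 / 45 + 240 * sqrt(13) / 77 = 12.28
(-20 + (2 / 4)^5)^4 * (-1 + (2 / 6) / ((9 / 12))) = -92625577245 / 1048576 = -88334.63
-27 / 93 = -9 / 31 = -0.29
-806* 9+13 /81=-587561 /81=-7253.84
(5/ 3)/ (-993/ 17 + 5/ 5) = -85/ 2928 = -0.03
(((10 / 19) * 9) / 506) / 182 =45 / 874874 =0.00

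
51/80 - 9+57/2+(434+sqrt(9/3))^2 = 868 * sqrt(3)+15070331/80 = 189882.56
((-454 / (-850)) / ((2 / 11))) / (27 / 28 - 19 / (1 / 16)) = -34958 / 3606125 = -0.01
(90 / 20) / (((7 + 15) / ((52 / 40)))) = 0.27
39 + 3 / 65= 39.05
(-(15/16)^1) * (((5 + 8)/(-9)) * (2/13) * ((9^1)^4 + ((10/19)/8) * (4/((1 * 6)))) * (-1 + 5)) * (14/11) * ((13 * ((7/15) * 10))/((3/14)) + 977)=26990100515/3078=8768713.62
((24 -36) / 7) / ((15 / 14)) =-8 / 5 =-1.60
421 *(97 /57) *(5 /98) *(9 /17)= 612555 /31654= 19.35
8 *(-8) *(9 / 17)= -576 / 17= -33.88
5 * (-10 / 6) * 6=-50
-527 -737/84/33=-132871/252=-527.27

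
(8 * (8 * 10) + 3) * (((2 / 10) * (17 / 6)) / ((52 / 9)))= 63.06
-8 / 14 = -4 / 7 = -0.57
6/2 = 3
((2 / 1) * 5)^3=1000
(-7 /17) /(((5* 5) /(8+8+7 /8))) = -0.28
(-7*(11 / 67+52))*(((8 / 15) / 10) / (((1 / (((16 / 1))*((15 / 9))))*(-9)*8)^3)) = 1304800 / 1318761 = 0.99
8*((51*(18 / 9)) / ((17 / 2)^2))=192 / 17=11.29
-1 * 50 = -50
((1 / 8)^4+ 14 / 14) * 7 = 28679 / 4096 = 7.00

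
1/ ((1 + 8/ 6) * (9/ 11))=11/ 21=0.52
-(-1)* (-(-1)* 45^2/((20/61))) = 24705/4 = 6176.25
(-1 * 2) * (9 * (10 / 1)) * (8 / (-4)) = 360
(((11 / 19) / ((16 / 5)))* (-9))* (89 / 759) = -1335 / 6992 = -0.19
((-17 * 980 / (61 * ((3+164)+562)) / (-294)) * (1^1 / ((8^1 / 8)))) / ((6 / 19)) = 1615 / 400221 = 0.00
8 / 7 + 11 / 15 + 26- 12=1667 / 105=15.88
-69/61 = -1.13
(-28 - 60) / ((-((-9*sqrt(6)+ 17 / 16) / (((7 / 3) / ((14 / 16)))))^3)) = -123311463858176*sqrt(6) / 1912488258036383 - 1171912344469504 / 51637182966982341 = -0.18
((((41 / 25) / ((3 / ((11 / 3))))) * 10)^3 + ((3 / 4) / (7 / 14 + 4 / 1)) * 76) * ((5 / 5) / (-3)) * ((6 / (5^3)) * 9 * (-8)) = 11760400928 / 1265625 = 9292.17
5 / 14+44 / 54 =443 / 378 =1.17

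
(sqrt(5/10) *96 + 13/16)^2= 78 *sqrt(2) + 1179817/256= 4718.97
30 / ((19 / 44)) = 1320 / 19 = 69.47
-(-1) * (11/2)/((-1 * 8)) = -0.69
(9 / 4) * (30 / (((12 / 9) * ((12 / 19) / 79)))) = 202635 / 32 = 6332.34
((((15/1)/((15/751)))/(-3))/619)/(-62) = 0.01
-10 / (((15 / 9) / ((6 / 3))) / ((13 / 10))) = -78 / 5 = -15.60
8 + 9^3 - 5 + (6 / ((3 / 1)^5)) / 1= 59294 / 81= 732.02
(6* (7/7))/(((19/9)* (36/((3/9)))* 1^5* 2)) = 1/76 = 0.01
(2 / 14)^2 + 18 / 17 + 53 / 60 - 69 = -3350531 / 49980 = -67.04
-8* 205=-1640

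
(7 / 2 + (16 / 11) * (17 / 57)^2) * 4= 518842 / 35739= 14.52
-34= -34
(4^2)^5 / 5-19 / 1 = 1048481 / 5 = 209696.20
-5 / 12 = -0.42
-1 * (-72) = 72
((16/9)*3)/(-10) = -0.53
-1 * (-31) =31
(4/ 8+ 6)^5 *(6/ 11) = 1113879/ 176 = 6328.86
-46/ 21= -2.19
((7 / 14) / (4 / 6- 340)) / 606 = -1 / 411272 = -0.00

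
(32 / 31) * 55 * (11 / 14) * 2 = 19360 / 217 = 89.22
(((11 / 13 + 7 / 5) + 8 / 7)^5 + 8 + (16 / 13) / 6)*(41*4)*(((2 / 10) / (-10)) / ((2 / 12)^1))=-4368029475846326144 / 487525113359375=-8959.60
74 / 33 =2.24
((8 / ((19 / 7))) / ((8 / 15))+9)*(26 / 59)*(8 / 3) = 19136 / 1121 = 17.07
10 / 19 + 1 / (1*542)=5439 / 10298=0.53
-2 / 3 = -0.67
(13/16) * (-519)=-6747/16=-421.69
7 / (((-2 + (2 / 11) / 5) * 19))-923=-1894381 / 2052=-923.19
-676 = -676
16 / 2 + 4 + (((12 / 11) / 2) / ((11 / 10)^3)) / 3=177692 / 14641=12.14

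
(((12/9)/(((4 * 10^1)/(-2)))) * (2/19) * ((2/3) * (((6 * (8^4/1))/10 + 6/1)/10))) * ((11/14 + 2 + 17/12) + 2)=-7.15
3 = 3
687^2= 471969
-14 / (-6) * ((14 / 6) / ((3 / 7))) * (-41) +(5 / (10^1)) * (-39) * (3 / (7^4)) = -67533685 / 129654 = -520.88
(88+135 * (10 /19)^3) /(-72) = -92324 /61731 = -1.50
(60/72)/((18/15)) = 25/36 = 0.69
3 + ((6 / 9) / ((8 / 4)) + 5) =8.33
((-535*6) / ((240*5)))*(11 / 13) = -2.26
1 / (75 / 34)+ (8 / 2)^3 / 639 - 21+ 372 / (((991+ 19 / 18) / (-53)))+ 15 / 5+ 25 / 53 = -557118262093 / 15119075475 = -36.85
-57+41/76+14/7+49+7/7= -339/76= -4.46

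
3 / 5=0.60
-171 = -171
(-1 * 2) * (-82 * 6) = 984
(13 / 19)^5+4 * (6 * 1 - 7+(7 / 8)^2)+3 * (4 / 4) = 87651955 / 39617584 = 2.21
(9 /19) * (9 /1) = 81 /19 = 4.26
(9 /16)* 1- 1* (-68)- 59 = 153 /16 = 9.56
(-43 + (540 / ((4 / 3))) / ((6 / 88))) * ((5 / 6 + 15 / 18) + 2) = 64867 / 3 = 21622.33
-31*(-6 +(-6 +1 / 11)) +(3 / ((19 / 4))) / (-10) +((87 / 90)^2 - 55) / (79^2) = 433310074289 / 1173932100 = 369.11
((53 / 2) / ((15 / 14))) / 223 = 371 / 3345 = 0.11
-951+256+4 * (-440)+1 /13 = -31914 /13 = -2454.92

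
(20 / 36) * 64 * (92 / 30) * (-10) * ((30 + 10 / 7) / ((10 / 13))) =-8419840 / 189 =-44549.42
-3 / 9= -1 / 3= -0.33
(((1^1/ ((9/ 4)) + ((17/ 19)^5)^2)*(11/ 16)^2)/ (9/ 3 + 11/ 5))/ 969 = 25814267131823225/ 355889855920984459776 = 0.00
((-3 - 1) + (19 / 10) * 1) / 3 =-7 / 10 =-0.70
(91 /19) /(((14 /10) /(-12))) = -780 /19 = -41.05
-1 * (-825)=825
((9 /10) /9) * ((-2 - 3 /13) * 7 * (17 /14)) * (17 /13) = -2.48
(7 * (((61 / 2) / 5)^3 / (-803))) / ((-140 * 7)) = 226981 / 112420000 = 0.00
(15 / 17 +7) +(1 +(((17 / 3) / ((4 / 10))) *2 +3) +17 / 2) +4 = 5377 / 102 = 52.72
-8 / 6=-4 / 3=-1.33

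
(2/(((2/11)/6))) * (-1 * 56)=-3696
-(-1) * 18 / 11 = 18 / 11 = 1.64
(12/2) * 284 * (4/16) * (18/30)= 1278/5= 255.60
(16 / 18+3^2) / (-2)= -89 / 18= -4.94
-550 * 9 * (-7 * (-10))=-346500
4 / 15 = 0.27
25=25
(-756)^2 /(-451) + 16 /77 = -4000096 /3157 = -1267.06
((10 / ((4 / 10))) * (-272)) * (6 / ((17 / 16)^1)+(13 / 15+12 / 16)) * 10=-1481800 / 3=-493933.33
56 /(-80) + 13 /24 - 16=-1939 /120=-16.16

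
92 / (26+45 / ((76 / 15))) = 6992 / 2651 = 2.64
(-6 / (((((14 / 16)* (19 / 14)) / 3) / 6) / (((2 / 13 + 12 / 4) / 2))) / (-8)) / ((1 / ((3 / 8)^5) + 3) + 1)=269001 / 2083445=0.13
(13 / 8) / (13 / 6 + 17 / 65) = 2535 / 3788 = 0.67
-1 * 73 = -73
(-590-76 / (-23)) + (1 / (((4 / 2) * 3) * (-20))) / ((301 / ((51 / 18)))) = -2924420071 / 4984560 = -586.70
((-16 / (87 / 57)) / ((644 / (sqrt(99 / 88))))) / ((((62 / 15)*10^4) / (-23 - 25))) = 513*sqrt(2) / 36184750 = 0.00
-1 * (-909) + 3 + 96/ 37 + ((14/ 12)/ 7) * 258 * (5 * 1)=41795/ 37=1129.59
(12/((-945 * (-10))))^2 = 4/2480625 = 0.00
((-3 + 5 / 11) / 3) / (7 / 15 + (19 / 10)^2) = -2800 / 13453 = -0.21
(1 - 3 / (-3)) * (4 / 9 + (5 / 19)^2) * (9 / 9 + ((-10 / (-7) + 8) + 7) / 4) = 5.25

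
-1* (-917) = 917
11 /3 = 3.67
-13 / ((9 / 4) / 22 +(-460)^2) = -1144 / 18620809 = -0.00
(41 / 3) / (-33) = -41 / 99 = -0.41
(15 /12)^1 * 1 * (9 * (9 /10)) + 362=2977 /8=372.12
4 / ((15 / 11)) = 2.93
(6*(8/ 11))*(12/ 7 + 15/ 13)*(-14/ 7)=-25056/ 1001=-25.03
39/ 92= 0.42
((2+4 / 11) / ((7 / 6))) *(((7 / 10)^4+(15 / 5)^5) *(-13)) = -1233227307 / 192500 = -6406.38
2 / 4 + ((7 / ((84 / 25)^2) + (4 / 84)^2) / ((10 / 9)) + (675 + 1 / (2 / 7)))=5327751 / 7840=679.56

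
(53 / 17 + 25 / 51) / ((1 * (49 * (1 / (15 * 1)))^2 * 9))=4600 / 122451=0.04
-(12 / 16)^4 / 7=-81 / 1792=-0.05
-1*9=-9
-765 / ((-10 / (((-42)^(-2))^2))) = 17 / 691488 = 0.00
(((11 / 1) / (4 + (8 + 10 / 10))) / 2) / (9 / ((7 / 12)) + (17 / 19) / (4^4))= 187264 / 6830603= 0.03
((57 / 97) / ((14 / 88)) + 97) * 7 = 704.86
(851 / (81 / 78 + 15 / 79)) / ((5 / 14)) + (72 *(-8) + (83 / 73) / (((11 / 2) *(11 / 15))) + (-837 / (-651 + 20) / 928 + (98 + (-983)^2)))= 2177401494743770591 / 2249960132640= 967751.15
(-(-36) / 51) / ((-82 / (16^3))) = -24576 / 697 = -35.26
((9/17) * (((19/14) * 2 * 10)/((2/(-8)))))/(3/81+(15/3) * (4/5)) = -184680/12971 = -14.24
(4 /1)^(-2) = 1 /16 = 0.06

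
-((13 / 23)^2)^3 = -0.03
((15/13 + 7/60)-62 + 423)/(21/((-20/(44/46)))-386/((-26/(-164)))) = -6499133/43697778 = -0.15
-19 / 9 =-2.11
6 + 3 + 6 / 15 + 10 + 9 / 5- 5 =81 / 5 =16.20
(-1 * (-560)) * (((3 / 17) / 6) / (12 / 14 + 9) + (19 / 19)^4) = 658840 / 1173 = 561.67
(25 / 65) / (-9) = -5 / 117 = -0.04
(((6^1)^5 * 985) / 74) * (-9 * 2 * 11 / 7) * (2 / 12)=-126379440 / 259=-487951.51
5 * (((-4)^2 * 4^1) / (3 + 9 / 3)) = 160 / 3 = 53.33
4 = 4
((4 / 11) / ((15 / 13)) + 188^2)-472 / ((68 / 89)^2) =3293676401 / 95370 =34535.77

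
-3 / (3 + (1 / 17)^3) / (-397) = 14739 / 5851780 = 0.00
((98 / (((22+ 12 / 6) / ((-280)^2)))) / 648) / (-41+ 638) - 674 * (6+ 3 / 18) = -602843383 / 145071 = -4155.51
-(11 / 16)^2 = -121 / 256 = -0.47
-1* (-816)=816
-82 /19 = -4.32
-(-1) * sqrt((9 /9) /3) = sqrt(3) /3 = 0.58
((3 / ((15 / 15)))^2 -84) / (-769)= 0.10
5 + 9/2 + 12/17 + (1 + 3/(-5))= 1803/170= 10.61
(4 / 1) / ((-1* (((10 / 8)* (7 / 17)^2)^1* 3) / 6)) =-9248 / 245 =-37.75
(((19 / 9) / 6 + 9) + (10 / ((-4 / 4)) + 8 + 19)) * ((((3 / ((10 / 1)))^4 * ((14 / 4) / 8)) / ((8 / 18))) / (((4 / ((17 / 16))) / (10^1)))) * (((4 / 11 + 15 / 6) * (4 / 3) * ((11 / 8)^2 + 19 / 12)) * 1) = 21347130231 / 2883584000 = 7.40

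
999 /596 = 1.68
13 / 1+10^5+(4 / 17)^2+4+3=28905796 / 289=100020.06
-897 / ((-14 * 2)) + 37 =1933 / 28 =69.04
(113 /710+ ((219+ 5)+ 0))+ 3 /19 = 3026037 /13490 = 224.32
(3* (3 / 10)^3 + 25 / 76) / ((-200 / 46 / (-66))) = 5911851 / 950000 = 6.22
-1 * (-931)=931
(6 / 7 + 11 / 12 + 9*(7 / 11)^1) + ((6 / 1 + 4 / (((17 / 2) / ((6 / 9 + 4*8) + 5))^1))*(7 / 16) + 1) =593165 / 31416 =18.88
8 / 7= 1.14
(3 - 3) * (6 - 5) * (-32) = 0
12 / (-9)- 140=-141.33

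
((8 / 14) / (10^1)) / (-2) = -1 / 35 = -0.03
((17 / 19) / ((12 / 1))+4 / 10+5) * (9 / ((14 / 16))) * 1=56.31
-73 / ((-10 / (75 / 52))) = 1095 / 104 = 10.53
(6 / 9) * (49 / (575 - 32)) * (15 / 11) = 490 / 5973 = 0.08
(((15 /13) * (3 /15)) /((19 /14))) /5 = 42 /1235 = 0.03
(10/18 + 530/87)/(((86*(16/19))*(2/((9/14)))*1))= 32965/1117312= 0.03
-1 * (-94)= 94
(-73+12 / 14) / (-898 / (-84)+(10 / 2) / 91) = -39390 / 5867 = -6.71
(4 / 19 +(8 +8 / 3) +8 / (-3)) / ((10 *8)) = 39 / 380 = 0.10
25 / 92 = 0.27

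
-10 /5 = -2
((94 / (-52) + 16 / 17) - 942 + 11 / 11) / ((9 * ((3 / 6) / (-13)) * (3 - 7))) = -416305 / 612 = -680.24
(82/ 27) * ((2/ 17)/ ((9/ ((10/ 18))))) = 820/ 37179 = 0.02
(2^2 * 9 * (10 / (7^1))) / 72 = 5 / 7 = 0.71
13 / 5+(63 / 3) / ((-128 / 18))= -113 / 320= -0.35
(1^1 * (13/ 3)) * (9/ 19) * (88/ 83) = 3432/ 1577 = 2.18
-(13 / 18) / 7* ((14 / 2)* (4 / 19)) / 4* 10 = -65 / 171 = -0.38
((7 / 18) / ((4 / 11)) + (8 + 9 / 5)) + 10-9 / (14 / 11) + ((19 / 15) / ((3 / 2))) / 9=13.89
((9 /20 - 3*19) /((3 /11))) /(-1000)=4147 /20000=0.21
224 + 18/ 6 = 227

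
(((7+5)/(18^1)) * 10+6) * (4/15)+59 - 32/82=114367/1845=61.99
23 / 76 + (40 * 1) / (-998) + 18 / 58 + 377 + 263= 704499509 / 1099796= 640.57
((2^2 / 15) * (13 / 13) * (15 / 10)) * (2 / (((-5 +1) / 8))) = -8 / 5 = -1.60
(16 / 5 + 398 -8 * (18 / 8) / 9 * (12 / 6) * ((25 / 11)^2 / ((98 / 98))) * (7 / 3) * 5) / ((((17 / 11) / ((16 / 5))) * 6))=55.27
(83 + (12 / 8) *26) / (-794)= -61 / 397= -0.15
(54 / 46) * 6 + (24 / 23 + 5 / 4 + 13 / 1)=2055 / 92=22.34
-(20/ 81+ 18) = -1478/ 81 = -18.25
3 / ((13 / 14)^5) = 1613472 / 371293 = 4.35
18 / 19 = 0.95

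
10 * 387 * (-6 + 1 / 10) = -22833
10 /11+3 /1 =43 /11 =3.91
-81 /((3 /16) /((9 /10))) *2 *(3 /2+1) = -1944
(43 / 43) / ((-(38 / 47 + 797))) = -47 / 37497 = -0.00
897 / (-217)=-897 / 217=-4.13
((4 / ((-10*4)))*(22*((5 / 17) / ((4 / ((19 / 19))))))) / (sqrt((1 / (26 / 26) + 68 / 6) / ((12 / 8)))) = -33*sqrt(74) / 5032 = -0.06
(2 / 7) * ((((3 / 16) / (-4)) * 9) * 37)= -999 / 224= -4.46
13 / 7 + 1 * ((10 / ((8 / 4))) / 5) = 20 / 7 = 2.86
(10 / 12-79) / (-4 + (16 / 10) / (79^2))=14635145 / 748872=19.54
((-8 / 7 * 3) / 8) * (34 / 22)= -51 / 77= -0.66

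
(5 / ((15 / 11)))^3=1331 / 27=49.30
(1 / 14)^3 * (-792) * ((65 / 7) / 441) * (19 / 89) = -13585 / 10470761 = -0.00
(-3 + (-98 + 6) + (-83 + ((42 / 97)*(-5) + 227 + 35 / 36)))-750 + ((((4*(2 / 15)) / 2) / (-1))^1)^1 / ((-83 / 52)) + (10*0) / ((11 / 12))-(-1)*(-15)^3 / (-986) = -499113749449 / 714445740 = -698.60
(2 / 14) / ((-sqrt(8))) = -sqrt(2) / 28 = -0.05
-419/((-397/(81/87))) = 11313/11513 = 0.98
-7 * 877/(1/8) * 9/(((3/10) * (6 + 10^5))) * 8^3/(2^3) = -942.89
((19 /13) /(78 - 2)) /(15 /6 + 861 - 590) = 1 /14222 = 0.00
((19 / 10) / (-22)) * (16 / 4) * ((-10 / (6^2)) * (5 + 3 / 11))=551 / 1089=0.51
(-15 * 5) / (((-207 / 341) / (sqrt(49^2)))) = 417725 / 69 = 6053.99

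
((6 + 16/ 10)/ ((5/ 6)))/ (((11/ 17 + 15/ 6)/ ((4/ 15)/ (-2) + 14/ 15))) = 31008/ 13375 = 2.32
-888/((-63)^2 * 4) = -74/1323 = -0.06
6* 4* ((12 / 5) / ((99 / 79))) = 2528 / 55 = 45.96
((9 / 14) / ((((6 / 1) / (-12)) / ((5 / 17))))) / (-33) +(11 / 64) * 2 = 14879 / 41888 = 0.36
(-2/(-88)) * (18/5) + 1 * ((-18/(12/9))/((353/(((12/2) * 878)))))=-7819803/38830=-201.39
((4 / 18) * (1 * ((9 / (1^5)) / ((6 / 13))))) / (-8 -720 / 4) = -13 / 564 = -0.02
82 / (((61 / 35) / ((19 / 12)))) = 27265 / 366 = 74.49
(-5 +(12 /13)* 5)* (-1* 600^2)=1800000 /13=138461.54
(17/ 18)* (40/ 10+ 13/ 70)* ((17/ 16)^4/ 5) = 416018101/ 412876800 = 1.01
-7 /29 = -0.24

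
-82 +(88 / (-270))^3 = -82.03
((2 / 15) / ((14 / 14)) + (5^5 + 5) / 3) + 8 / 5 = 15676 / 15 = 1045.07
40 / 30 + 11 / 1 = 37 / 3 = 12.33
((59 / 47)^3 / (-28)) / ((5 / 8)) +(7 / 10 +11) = 84209521 / 7267610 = 11.59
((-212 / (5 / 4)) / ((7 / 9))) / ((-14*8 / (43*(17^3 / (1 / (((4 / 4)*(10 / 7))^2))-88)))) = 9988610868 / 12005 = 832037.56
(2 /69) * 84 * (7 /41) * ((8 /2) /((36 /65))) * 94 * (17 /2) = 20358520 /8487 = 2398.79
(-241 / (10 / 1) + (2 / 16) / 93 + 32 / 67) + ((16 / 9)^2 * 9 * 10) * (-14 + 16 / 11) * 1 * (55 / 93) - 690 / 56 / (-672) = -1250975658293 / 586212480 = -2134.00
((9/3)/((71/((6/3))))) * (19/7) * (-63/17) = -1026/1207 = -0.85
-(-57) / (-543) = -19 / 181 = -0.10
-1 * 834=-834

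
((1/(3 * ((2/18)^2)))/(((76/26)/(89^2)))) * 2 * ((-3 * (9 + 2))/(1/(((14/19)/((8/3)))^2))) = -40461283863/109744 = -368687.89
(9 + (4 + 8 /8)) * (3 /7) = 6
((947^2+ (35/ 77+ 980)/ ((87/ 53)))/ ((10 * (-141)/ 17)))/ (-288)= 811105717/ 21589920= 37.57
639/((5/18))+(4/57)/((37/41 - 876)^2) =843973633710194/366881252685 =2300.40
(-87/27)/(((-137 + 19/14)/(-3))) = -406/5697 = -0.07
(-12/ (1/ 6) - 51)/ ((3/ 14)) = -574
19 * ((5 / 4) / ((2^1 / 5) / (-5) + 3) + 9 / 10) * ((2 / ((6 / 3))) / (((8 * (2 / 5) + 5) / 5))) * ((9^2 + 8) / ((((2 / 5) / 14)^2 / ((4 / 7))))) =2868992875 / 2993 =958567.62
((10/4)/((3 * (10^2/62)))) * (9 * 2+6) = 62/5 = 12.40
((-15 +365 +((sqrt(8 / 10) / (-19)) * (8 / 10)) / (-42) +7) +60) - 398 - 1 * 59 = -40 +4 * sqrt(5) / 9975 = -40.00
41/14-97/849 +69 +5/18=1285330/17829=72.09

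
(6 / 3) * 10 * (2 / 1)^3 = 160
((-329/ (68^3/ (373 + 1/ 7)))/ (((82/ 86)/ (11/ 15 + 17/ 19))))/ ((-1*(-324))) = -38271677/ 18600323220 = -0.00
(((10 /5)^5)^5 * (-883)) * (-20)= 592571269120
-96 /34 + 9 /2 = 57 /34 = 1.68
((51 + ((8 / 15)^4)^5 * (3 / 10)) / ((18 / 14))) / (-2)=-197852779474964493418886291 / 9975770190238952636718750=-19.83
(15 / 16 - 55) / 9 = -865 / 144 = -6.01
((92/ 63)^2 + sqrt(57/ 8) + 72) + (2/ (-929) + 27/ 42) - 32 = sqrt(114)/ 4 + 315427003/ 7374402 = 45.44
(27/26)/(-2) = -27/52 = -0.52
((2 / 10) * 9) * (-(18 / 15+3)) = -189 / 25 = -7.56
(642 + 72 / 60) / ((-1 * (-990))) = 536 / 825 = 0.65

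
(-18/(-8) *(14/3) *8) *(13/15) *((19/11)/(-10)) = -3458/275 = -12.57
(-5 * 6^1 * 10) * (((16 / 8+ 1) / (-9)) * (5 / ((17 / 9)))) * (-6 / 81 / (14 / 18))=-3000 / 119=-25.21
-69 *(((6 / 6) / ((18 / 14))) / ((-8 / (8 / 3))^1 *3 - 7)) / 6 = 161 / 288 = 0.56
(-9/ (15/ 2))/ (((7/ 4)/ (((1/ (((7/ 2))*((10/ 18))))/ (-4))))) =108/ 1225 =0.09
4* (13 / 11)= 52 / 11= 4.73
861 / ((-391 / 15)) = -33.03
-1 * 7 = -7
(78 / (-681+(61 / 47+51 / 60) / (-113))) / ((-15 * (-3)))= -552344 / 217013517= -0.00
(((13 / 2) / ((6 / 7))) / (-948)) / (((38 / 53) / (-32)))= 4823 / 13509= 0.36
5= 5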